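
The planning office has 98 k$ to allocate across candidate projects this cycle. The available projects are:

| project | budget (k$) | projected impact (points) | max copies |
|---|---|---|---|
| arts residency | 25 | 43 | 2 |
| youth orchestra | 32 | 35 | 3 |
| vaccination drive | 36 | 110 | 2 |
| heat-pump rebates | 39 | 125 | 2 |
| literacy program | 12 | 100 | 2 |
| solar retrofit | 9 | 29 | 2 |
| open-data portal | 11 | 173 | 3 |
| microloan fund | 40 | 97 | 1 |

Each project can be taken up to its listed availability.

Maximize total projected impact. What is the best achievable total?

844

By projected impact per k$: open-data portal 15.73, literacy program 8.33, solar retrofit 3.22 lead.
Filling by ratio: 2×literacy program + 2×solar retrofit + 3×open-data portal for 777, with 23 k$ left unused.
Replace 2×solar retrofit with heat-pump rebates: the trade gains 67 net, giving 844 at 96 k$.
Nothing else within 98 k$ beats 844.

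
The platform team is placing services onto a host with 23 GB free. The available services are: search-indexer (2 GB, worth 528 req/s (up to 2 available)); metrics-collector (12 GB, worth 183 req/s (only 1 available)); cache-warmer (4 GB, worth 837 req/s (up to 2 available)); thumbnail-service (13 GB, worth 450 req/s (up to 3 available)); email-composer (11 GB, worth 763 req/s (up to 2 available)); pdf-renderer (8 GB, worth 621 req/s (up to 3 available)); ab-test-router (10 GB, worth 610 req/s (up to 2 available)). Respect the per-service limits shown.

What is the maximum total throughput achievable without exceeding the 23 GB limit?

Filling by ratio: 2×search-indexer + 2×cache-warmer + pdf-renderer for 3351, with 3 GB left unused.
Dropping pdf-renderer frees 8 GB; slotting in email-composer (11 GB) lifts the total to 3493 at 23 GB.
Nothing else within 23 GB beats 3493.

3493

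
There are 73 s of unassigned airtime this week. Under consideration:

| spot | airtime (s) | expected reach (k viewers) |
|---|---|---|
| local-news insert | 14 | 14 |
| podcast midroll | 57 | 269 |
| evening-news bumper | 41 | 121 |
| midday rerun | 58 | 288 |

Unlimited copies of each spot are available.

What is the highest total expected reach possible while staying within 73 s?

302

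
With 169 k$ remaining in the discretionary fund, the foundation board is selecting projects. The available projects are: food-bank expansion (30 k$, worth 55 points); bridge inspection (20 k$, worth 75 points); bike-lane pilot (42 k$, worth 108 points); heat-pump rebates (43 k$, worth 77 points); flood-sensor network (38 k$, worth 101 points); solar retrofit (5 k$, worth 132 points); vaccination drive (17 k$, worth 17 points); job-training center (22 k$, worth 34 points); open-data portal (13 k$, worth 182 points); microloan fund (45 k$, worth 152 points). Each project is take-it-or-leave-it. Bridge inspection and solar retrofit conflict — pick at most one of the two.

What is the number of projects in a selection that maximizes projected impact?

The maximum projected impact within 169 k$ is 709.
For example bike-lane pilot + flood-sensor network + solar retrofit + job-training center + open-data portal + microloan fund achieves it, using 165 k$.
Every optimal selection uses 6 projects.

6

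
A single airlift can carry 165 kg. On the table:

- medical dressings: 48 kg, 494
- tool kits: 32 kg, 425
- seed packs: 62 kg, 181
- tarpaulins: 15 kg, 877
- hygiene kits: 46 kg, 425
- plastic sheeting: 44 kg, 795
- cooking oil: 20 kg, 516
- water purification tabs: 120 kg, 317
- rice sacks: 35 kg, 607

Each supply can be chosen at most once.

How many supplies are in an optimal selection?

5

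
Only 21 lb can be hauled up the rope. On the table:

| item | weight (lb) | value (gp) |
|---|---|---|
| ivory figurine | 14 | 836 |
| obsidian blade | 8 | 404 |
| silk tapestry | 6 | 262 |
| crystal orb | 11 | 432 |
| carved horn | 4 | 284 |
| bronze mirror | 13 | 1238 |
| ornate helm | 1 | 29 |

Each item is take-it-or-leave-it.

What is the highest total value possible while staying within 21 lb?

1642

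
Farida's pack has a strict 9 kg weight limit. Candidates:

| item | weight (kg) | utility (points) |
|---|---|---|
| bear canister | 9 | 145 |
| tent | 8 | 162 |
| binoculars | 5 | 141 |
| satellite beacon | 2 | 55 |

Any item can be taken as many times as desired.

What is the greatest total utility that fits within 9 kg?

251

Best packing: binoculars + 2×satellite beacon — 9 kg, 251 total.
That's the maximum — no swap from here does better than 251.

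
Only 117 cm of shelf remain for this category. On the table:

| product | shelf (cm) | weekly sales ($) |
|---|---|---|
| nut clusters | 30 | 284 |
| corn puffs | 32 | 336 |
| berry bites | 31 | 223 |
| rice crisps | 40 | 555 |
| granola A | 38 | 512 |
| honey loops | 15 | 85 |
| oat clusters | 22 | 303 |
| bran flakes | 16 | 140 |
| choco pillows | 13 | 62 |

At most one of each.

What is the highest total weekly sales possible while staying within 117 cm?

1510

The ratio ordering already packs tightly: rice crisps + granola A + oat clusters + bran flakes, 116 cm, 1510.
The closest alternative, rice crisps + granola A + honey loops + oat clusters, reaches only 1455.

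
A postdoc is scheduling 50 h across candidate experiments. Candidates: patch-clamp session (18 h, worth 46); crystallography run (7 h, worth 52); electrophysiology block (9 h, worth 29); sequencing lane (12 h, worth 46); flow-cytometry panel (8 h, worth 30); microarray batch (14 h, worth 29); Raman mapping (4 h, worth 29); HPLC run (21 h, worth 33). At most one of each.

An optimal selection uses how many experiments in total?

The maximum expected citations within 50 h is 203.
One optimal bundle: patch-clamp session + crystallography run + sequencing lane + flow-cytometry panel + Raman mapping (49 h).
Every optimal selection uses 5 experiments.

5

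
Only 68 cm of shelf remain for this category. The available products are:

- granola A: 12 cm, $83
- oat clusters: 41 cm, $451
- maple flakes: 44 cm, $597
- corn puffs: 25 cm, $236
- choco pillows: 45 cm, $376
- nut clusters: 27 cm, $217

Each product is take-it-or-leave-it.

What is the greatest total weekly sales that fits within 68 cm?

Filling by ratio: granola A + maple flakes for 680, with 12 cm left unused.
Replace granola A and maple flakes with oat clusters + corn puffs: the trade gains 7 net, giving 687 at 66 cm.
Next best is granola A + maple flakes at 680 (56 cm) — short by 7.

687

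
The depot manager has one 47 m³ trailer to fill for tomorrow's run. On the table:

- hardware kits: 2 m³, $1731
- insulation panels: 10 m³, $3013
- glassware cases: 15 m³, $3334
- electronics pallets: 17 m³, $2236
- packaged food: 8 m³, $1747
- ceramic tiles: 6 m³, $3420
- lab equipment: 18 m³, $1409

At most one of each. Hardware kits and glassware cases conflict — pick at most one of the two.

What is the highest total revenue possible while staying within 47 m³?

12147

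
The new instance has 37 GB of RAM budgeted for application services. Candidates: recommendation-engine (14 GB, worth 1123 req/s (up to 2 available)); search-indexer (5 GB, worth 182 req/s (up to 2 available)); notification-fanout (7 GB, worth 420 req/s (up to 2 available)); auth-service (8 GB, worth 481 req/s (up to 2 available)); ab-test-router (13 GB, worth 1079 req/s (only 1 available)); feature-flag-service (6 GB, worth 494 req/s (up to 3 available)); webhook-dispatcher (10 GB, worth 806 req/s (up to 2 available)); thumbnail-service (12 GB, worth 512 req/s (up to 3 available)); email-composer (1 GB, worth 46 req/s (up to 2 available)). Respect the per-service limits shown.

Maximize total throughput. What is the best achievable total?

3008

By throughput per GB: ab-test-router 83.00, feature-flag-service 82.33, webhook-dispatcher 80.60 lead.
Greedy by ratio would take ab-test-router + 3×feature-flag-service + 2×email-composer: 33 GB used, total 2653.
Replace 3×feature-flag-service and 2×email-composer with recommendation-engine + webhook-dispatcher: the trade gains 355 net, giving 3008 at 37 GB.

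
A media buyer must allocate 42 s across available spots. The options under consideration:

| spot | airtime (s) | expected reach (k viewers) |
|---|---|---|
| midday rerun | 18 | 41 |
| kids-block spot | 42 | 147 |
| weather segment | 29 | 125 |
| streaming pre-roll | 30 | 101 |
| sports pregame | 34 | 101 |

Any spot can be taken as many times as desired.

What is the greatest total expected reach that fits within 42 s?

Density check — weather segment 4.31, kids-block spot 3.50, streaming pre-roll 3.37, sports pregame 2.97 are the best per s.
The ratio heuristic lands on weather segment (125) but leaves 13 s idle.
Dropping weather segment frees 29 s; slotting in kids-block spot (42 s) lifts the total to 147 at 42 s.

147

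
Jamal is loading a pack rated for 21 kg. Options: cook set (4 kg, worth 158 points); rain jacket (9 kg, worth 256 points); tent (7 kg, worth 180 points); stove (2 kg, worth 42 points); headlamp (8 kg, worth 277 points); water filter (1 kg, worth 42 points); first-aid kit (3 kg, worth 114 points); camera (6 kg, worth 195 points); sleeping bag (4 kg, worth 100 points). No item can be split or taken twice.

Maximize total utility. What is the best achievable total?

Filling by ratio: cook set + headlamp + water filter + first-aid kit + sleeping bag for 691, with 1 kg left unused.
Replace water filter and sleeping bag with camera: the trade gains 53 net, giving 744 at 21 kg.
Next best is cook set + stove + headlamp + water filter + camera at 714 (21 kg) — short by 30.

744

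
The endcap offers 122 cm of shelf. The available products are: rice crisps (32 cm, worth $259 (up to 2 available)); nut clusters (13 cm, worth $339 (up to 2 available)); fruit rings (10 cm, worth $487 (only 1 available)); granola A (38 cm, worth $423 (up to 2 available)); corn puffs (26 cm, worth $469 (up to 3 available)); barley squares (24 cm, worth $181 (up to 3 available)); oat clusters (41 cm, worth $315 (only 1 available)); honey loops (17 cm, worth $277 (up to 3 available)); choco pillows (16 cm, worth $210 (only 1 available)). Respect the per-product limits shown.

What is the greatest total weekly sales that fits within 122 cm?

2657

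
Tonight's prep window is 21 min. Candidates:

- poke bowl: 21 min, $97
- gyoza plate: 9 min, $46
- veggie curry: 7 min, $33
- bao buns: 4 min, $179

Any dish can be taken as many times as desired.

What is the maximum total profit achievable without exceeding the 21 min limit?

Ranking by ratio (profit/min): bao buns 44.75, gyoza plate 5.11, veggie curry 4.71, poke bowl 4.62.
The ratio ordering already packs tightly: 5×bao buns, 20 min, 895.
That's the maximum — no swap from here does better than 895.

895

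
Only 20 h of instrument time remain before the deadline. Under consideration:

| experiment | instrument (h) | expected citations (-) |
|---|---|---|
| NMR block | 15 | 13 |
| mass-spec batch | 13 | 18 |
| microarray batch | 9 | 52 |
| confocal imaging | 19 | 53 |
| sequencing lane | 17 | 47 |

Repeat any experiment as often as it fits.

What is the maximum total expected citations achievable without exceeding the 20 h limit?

Ranking by ratio (expected citations/h): microarray batch 5.78, confocal imaging 2.79, sequencing lane 2.76.
Best packing: 2×microarray batch — 18 h, 104 total.

104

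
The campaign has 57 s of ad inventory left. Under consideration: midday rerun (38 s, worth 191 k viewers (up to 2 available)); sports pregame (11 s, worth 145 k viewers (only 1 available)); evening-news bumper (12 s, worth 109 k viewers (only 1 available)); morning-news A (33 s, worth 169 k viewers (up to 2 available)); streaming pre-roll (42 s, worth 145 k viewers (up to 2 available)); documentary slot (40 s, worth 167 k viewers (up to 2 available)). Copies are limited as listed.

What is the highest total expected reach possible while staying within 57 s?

423

Taking sports pregame + evening-news bumper + morning-news A: 56 s used, 423 in expected reach.
The spare 1 s is too small for any remaining spot, and no exchange beats 423.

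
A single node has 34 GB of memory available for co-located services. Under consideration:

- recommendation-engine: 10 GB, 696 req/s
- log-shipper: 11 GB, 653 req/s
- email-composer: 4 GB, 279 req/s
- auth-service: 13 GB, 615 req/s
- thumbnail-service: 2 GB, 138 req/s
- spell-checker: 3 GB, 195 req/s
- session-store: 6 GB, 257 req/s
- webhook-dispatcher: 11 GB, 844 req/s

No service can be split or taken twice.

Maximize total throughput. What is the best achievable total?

2331

Taking the top-ratio services first gives recommendation-engine + email-composer + thumbnail-service + spell-checker + webhook-dispatcher for 2152 (30 GB).
Dropping email-composer and spell-checker frees 7 GB; slotting in log-shipper (11 GB) lifts the total to 2331 at 34 GB.
The closest alternative, recommendation-engine + email-composer + spell-checker + session-store + webhook-dispatcher, reaches only 2271.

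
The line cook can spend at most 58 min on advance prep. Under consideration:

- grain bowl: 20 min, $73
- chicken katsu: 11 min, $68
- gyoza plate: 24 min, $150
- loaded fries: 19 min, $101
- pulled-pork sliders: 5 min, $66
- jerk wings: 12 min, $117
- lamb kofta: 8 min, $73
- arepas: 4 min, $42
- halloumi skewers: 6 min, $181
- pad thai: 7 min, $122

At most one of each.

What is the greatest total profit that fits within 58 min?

678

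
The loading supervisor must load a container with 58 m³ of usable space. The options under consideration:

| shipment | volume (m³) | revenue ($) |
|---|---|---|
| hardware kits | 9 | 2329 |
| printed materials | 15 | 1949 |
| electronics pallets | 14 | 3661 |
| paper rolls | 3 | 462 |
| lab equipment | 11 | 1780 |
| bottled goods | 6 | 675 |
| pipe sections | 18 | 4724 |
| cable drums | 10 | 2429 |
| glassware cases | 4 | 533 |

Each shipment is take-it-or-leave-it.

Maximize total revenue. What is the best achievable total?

14138

Best packing: hardware kits + electronics pallets + paper rolls + pipe sections + cable drums + glassware cases — 58 m³, 14138 total.
That's the maximum — no swap from here does better than 14138.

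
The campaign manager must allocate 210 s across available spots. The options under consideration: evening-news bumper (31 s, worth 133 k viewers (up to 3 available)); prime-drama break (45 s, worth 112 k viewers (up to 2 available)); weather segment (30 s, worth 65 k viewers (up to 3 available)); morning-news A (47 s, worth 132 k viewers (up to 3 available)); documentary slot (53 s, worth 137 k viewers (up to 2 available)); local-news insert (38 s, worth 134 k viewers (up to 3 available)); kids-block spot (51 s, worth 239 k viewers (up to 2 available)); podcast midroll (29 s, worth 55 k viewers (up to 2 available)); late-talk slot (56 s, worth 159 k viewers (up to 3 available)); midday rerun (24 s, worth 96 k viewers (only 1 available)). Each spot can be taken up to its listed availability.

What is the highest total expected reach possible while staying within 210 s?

879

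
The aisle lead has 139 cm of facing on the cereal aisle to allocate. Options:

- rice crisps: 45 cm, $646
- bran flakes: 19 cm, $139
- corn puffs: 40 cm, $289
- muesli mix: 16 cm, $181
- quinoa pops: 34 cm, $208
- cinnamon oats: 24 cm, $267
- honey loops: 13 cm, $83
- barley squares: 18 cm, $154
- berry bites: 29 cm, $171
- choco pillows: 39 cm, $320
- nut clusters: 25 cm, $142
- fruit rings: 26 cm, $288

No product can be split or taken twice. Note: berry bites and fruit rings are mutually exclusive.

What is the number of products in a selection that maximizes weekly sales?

5

Optimal total is 1536.
One optimal bundle: rice crisps + muesli mix + cinnamon oats + barley squares + fruit rings (129 cm).
Every optimal selection uses 5 products.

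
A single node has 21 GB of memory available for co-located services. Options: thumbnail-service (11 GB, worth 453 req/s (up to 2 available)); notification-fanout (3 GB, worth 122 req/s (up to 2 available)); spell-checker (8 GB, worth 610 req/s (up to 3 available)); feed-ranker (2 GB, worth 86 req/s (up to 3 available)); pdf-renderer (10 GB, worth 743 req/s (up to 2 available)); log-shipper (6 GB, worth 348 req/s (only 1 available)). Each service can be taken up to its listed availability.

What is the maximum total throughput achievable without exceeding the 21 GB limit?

1486

Ranking by ratio (throughput/GB): spell-checker 76.25, pdf-renderer 74.30, log-shipper 58.00.
The ratio heuristic lands on 2×spell-checker + 2×feed-ranker (1392) but leaves 1 GB idle.
Replace 2×spell-checker and 2×feed-ranker with 2×pdf-renderer: the trade gains 94 net, giving 1486 at 20 GB.
Every other selection either busts 21 GB or exceeds an availability limit or fails to beat 1486.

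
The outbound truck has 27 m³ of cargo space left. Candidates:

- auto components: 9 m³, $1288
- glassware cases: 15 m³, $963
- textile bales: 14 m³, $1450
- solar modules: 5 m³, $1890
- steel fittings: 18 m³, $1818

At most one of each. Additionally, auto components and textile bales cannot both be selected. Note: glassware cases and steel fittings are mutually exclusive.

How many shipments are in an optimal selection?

Best achievable revenue is 3708.
For example solar modules + steel fittings achieves it, using 23 m³.
Any selection reaching 3708 contains exactly 2 shipments.

2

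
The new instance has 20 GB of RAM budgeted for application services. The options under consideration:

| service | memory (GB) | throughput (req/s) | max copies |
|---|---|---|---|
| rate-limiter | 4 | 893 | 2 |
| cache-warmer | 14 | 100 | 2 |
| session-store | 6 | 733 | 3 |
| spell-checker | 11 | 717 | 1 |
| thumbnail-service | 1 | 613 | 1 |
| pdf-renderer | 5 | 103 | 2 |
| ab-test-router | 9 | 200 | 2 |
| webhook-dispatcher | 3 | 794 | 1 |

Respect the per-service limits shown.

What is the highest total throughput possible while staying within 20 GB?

3926

Best packing: 2×rate-limiter + session-store + thumbnail-service + webhook-dispatcher — 18 GB, 3926 total.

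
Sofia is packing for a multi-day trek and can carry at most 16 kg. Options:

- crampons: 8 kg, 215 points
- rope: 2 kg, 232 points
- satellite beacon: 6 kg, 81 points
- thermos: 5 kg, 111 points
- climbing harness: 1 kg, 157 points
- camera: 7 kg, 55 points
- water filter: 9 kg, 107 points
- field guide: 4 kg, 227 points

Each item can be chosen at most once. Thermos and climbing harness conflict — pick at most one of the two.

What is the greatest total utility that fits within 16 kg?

The ratio ordering already packs tightly: crampons + rope + climbing harness + field guide, 15 kg, 831.

831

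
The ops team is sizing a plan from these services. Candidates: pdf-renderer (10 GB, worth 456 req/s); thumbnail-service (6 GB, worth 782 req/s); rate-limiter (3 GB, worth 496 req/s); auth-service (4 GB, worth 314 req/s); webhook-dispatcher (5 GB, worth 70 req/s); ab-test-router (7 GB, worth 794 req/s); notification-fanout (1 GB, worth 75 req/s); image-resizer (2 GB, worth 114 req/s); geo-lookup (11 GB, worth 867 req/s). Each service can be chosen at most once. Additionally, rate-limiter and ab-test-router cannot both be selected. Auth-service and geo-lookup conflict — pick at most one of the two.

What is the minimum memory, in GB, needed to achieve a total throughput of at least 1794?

17

Need the lightest bundle worth ≥ 1794.
thumbnail-service + auth-service + ab-test-router: 1890 throughput at 17 GB.
Any bundle with less than 17 GB falls short of 1794.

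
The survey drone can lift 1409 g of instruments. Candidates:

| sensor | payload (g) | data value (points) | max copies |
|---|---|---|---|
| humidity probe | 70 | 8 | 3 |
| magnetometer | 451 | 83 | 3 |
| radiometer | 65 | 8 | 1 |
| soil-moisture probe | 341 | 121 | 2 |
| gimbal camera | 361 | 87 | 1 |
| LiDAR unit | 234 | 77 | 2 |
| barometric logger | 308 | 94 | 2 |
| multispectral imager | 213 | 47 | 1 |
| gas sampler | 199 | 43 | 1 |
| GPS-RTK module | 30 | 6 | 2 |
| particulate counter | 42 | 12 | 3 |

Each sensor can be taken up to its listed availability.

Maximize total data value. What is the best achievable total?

The ratio heuristic lands on radiometer + 2×soil-moisture probe + 2×LiDAR unit + 2×GPS-RTK module + 3×particulate counter (452) but leaves 8 g idle.
The 329 g tied up in radiometer and LiDAR unit and GPS-RTK module is better spent on barometric logger — total rises to 455 (1380 g).
The spare 29 g is too small for any remaining sensor, and no exchange beats 455.

455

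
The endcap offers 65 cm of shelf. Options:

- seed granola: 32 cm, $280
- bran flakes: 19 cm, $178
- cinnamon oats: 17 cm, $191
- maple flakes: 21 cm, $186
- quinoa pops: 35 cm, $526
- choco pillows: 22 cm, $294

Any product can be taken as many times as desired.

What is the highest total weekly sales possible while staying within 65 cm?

Best packing: quinoa pops + choco pillows — 57 cm, 820 total.
The spare 8 cm is too small for any remaining product, and no exchange beats 820.

820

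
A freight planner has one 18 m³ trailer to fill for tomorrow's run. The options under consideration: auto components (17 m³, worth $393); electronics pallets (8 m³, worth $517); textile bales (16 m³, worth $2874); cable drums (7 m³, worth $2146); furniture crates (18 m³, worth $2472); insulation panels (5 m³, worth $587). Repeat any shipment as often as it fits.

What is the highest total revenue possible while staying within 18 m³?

4292

2×cable drums uses 14 of the 18 m³ and totals 4292.
No other feasible combination exceeds 4292.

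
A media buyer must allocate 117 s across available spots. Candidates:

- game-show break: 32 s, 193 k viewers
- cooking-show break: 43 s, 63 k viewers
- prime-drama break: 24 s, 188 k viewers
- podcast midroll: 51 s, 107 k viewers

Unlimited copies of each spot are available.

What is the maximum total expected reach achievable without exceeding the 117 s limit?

762

Filling by ratio: 4×prime-drama break for 752, with 21 s left unused.
The 48 s tied up in 2×prime-drama break is better spent on 2×game-show break — total rises to 762 (112 s).
Every other selection either busts 117 s or fails to beat 762.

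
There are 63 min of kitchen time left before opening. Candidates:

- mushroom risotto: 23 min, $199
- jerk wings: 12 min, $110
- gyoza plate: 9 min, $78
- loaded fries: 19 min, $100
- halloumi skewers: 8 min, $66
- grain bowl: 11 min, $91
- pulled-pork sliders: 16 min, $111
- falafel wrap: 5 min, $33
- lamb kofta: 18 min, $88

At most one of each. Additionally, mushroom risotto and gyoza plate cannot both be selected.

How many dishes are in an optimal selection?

4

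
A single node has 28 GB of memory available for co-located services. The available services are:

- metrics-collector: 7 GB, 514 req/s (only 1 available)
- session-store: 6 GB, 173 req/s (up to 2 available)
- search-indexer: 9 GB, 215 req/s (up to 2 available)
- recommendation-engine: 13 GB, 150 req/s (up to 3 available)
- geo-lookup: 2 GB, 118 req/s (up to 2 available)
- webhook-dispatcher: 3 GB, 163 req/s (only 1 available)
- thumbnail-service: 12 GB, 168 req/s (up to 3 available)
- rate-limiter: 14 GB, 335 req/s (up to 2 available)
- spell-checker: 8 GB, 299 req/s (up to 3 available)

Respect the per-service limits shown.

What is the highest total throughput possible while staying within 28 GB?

Density check — metrics-collector 73.43, geo-lookup 59.00, webhook-dispatcher 54.33 are the best per GB.
Taking the top-ratio services first gives metrics-collector + session-store + 2×geo-lookup + webhook-dispatcher + spell-checker for 1385 (28 GB).
Replace session-store and geo-lookup with spell-checker: the trade gains 8 net, giving 1393 at 28 GB.
No other feasible combination exceeds 1393.

1393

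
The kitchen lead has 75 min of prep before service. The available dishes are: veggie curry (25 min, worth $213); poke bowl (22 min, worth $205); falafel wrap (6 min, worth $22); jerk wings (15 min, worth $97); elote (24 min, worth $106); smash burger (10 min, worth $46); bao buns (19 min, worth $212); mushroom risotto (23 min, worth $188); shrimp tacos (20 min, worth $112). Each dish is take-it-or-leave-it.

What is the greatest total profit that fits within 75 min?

Best packing: veggie curry + poke bowl + falafel wrap + bao buns — 72 min, 652 total.
The closest alternative, poke bowl + smash burger + bao buns + mushroom risotto, reaches only 651.

652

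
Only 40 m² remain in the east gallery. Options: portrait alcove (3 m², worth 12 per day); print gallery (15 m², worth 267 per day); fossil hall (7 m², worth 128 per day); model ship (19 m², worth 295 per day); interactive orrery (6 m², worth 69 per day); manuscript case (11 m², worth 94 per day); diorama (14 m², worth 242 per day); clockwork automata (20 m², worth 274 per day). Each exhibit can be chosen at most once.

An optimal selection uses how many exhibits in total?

3

Best achievable expected visitors is 665.
fossil hall + model ship + diorama hits 665 at 40 m².
Any selection reaching 665 contains exactly 3 exhibits.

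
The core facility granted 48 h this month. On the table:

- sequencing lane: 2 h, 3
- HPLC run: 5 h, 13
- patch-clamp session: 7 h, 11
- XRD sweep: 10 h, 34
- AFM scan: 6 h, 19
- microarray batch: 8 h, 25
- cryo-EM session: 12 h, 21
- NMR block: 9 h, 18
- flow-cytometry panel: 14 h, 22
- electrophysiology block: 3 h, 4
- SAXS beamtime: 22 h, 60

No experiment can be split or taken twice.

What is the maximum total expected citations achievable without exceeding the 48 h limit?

Sequencing lane + XRD sweep + AFM scan + microarray batch + SAXS beamtime uses 48 of the 48 h and totals 141.

141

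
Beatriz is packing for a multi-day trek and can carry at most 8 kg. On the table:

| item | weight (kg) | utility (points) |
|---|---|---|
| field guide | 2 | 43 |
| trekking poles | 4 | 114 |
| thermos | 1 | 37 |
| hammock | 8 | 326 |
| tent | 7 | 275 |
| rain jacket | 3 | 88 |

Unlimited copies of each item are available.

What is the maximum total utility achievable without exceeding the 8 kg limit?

Best packing: hammock — 8 kg, 326 total.

326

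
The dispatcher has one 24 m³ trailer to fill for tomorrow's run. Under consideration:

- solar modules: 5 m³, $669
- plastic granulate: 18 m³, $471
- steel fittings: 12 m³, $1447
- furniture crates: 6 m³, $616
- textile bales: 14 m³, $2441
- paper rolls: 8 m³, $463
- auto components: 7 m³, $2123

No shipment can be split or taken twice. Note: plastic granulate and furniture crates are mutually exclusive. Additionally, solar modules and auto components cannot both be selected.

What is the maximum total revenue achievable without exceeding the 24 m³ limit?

Ranking by ratio (revenue/m³): auto components 303.29, textile bales 174.36, solar modules 133.80, steel fittings 120.58.
Taking textile bales + auto components: 21 m³ used, 4564 in revenue.
Next best is steel fittings + auto components at 3570 (19 m³) — short by 994.

4564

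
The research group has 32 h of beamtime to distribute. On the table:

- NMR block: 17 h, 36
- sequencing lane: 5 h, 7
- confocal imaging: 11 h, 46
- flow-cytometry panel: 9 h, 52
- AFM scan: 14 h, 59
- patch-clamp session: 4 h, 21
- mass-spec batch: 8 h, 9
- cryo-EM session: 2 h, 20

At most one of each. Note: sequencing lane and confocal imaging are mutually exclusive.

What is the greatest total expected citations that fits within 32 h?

Taking flow-cytometry panel + AFM scan + patch-clamp session + cryo-EM session: 29 h used, 152 in expected citations.
Every other selection either busts 32 h or breaks a pairing rule or fails to beat 152.

152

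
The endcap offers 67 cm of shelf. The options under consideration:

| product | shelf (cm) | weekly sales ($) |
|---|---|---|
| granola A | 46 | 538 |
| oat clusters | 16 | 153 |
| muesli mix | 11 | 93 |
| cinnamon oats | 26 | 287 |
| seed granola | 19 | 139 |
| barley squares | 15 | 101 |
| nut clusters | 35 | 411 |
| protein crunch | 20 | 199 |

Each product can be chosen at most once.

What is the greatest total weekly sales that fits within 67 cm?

737

A density-first pass picks cinnamon oats + nut clusters — 698 at 61 cm.
The 61 cm tied up in cinnamon oats and nut clusters is better spent on granola A + protein crunch — total rises to 737 (66 cm).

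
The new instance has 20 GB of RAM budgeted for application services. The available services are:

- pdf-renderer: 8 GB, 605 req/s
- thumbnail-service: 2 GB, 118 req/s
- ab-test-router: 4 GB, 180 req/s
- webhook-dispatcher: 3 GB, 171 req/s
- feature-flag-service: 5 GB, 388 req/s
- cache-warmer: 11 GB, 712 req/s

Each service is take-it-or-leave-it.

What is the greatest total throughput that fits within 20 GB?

1344

Density check — feature-flag-service 77.60, pdf-renderer 75.62, cache-warmer 64.73 are the best per GB.
Greedy by ratio would take pdf-renderer + thumbnail-service + webhook-dispatcher + feature-flag-service: 18 GB used, total 1282.
The 2 GB tied up in thumbnail-service is better spent on ab-test-router — total rises to 1344 (20 GB).
Every other selection either busts 20 GB or fails to beat 1344.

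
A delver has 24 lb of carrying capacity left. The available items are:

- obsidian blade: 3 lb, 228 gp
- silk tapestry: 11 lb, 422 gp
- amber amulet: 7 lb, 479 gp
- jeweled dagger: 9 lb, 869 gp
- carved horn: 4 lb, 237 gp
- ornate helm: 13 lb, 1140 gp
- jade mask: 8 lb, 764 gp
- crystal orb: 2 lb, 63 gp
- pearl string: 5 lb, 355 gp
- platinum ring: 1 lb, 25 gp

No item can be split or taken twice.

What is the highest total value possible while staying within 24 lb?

2132

By value per lb: jeweled dagger 96.56, jade mask 95.50, ornate helm 87.69 lead.
A density-first pass picks obsidian blade + jeweled dagger + carved horn + jade mask — 2098 at 24 lb.
Replace jeweled dagger and carved horn with ornate helm: the trade gains 34 net, giving 2132 at 24 lb.
Every other selection either busts 24 lb or fails to beat 2132.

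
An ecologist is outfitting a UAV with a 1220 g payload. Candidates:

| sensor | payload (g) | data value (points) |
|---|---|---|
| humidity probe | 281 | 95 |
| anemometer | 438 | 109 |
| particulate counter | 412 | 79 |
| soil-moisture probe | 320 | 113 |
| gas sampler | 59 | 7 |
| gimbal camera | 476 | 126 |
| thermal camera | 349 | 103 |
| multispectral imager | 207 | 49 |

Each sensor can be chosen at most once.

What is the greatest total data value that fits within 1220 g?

367

By data value per g: soil-moisture probe 0.35, humidity probe 0.34, thermal camera 0.30 lead.
Taking humidity probe + soil-moisture probe + gas sampler + thermal camera + multispectral imager: 1216 g used, 367 in data value.
Runner-up humidity probe + soil-moisture probe + thermal camera + multispectral imager tops out at 360.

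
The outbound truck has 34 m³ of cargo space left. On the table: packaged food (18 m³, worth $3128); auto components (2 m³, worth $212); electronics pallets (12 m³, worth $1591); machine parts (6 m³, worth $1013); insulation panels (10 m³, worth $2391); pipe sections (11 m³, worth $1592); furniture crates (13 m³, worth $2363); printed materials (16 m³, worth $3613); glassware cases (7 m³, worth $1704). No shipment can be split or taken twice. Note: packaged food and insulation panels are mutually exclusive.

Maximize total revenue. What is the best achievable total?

Density check — glassware cases 243.43, insulation panels 239.10, printed materials 225.81, furniture crates 181.77 are the best per m³.
Best packing: insulation panels + printed materials + glassware cases — 33 m³, 7708 total.
The closest alternative, auto components + machine parts + insulation panels + printed materials, reaches only 7229.

7708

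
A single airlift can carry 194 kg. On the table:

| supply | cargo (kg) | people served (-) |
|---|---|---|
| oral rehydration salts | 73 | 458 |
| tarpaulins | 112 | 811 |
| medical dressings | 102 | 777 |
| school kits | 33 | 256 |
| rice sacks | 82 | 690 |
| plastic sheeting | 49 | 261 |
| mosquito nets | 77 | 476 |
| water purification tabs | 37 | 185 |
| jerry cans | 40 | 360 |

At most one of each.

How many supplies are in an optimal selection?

2

Optimal total is 1501.
One optimal bundle: tarpaulins + rice sacks (194 kg).
All optima have 2 supplies.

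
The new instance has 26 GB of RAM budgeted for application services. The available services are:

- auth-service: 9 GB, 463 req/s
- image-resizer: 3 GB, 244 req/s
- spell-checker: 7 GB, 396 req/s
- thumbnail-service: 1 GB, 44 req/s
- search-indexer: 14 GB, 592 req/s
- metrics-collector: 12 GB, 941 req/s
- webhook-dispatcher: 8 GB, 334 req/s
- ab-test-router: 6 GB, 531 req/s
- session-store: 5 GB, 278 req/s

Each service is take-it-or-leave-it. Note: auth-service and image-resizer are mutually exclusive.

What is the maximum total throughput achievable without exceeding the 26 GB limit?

The ratio ordering already packs tightly: image-resizer + metrics-collector + ab-test-router + session-store, 26 GB, 1994.
That's the maximum — no feasible swap from here does better than 1994.

1994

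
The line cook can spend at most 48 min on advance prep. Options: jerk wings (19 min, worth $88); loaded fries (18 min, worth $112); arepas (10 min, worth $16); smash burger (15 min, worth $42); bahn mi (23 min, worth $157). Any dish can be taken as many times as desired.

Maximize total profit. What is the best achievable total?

2×bahn mi uses 46 of the 48 min and totals 314.

314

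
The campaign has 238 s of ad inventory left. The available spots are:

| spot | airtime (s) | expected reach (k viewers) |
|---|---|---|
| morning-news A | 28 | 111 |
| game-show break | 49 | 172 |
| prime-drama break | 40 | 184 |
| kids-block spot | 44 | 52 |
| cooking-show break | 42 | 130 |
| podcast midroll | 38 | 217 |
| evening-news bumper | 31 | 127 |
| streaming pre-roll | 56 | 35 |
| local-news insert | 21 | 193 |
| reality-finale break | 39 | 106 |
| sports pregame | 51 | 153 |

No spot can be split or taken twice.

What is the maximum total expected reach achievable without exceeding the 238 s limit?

1046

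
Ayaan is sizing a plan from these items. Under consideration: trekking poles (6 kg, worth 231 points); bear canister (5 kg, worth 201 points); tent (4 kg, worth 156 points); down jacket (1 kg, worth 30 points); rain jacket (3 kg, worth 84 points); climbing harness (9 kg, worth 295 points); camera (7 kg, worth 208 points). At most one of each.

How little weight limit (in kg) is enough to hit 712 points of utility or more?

20

Look for the lowest-weight combination reaching 712.
Taking trekking poles + bear canister + climbing harness gives 727 (≥ 712) for 20 kg.
No combination under 20 kg hits 712.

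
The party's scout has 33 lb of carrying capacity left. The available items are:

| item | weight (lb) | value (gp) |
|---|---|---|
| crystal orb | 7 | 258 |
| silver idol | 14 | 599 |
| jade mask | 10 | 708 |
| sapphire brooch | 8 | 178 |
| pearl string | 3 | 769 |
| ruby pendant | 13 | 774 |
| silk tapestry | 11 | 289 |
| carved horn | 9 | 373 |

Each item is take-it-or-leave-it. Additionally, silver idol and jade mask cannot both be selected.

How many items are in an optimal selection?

The maximum value within 33 lb is 2509.
For example crystal orb + jade mask + pearl string + ruby pendant achieves it, using 33 lb.
Any selection reaching 2509 contains exactly 4 items.

4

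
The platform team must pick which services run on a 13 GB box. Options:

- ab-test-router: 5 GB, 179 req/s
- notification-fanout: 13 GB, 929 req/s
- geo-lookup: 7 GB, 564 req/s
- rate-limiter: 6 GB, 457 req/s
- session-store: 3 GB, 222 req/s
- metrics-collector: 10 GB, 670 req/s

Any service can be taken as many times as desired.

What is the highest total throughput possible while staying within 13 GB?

1021

Taking geo-lookup + rate-limiter: 13 GB used, 1021 in throughput.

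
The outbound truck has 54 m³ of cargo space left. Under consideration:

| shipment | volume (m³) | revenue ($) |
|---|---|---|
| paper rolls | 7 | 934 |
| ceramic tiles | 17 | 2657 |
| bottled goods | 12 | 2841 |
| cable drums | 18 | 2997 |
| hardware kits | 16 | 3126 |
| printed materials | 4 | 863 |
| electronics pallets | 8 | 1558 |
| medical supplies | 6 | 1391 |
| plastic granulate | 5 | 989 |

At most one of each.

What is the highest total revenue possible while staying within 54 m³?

10839

Ranking by ratio (revenue/m³): bottled goods 236.75, medical supplies 231.83, printed materials 215.75, plastic granulate 197.80.
A density-first pass picks bottled goods + hardware kits + printed materials + electronics pallets + medical supplies + plastic granulate — 10768 at 51 m³.
Replace printed materials with paper rolls: the trade gains 71 net, giving 10839 at 54 m³.
No other feasible combination exceeds 10839.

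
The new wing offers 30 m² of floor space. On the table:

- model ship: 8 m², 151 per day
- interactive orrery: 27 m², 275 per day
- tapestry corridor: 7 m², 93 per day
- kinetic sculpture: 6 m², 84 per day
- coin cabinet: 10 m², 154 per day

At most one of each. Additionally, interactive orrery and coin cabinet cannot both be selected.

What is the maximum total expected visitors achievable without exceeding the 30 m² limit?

The ratio heuristic lands on model ship + kinetic sculpture + coin cabinet (389) but leaves 6 m² idle.
Replace kinetic sculpture with tapestry corridor: the trade gains 9 net, giving 398 at 25 m².

398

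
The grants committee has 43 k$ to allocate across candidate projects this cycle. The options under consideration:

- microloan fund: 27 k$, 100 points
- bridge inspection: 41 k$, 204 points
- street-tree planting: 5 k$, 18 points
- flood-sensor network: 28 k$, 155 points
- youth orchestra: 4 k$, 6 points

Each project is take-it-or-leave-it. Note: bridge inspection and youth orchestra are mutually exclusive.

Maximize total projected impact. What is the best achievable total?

204

Taking the top-ratio projects first gives street-tree planting + flood-sensor network + youth orchestra for 179 (37 k$).
The 37 k$ tied up in street-tree planting and flood-sensor network and youth orchestra is better spent on bridge inspection — total rises to 204 (41 k$).
Runner-up street-tree planting + flood-sensor network + youth orchestra tops out at 179.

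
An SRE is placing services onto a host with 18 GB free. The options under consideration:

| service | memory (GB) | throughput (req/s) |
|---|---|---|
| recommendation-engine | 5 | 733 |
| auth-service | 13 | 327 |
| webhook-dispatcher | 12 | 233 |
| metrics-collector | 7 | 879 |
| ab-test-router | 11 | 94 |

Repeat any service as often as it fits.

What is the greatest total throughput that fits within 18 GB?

Filling by ratio: 3×recommendation-engine for 2199, with 3 GB left unused.
Dropping recommendation-engine frees 5 GB; slotting in metrics-collector (7 GB) lifts the total to 2345 at 17 GB.
Every other selection either busts 18 GB or fails to beat 2345.

2345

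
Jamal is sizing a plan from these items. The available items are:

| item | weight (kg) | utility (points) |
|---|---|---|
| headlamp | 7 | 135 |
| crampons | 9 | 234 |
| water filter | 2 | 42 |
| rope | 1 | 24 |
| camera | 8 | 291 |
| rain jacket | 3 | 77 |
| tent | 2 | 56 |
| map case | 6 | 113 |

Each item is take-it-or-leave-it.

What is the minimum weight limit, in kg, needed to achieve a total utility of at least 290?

8

Minimise kg subject to total utility ≥ 290.
Taking camera gives 291 (≥ 290) for 8 kg.
Below 8 kg the best achievable stays under 290.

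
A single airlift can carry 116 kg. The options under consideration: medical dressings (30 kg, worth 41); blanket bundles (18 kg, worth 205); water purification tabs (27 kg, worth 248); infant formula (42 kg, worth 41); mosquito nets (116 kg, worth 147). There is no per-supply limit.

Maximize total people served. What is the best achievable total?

Density check — blanket bundles 11.39, water purification tabs 9.19, medical dressings 1.37, mosquito nets 1.27 are the best per kg.
Best packing: 6×blanket bundles — 108 kg, 1230 total.

1230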